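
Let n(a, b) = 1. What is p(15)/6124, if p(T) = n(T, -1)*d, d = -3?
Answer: -3/6124 ≈ -0.00048988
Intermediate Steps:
p(T) = -3 (p(T) = 1*(-3) = -3)
p(15)/6124 = -3/6124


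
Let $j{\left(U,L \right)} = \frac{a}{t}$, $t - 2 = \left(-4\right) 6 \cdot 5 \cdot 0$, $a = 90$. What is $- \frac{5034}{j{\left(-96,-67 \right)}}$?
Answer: $- \frac{1678}{15} \approx -111.87$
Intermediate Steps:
$t = 2$ ($t = 2 + \left(-4\right) 6 \cdot 5 \cdot 0 = 2 - 0 = 2 + 0 = 2$)
$j{\left(U,L \right)} = 45$ ($j{\left(U,L \right)} = \frac{90}{2} = 90 \cdot \frac{1}{2} = 45$)
$- \frac{5034}{j{\left(-96,-67 \right)}} = - \frac{5034}{45} = \left(-5034\right) \frac{1}{45} = - \frac{1678}{15}$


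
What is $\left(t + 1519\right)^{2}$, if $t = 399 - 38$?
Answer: $3534400$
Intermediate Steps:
$t = 361$ ($t = 399 - 38 = 361$)
$\left(t + 1519\right)^{2} = \left(361 + 1519\right)^{2} = 1880^{2} = 3534400$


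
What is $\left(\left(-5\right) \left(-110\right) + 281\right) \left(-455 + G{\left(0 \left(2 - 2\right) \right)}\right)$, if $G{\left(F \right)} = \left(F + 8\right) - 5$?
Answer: $-375612$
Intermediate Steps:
$G{\left(F \right)} = 3 + F$ ($G{\left(F \right)} = \left(8 + F\right) - 5 = 3 + F$)
$\left(\left(-5\right) \left(-110\right) + 281\right) \left(-455 + G{\left(0 \left(2 - 2\right) \right)}\right) = \left(\left(-5\right) \left(-110\right) + 281\right) \left(-455 + \left(3 + 0 \left(2 - 2\right)\right)\right) = \left(550 + 281\right) \left(-455 + \left(3 + 0 \cdot 0\right)\right) = 831 \left(-455 + \left(3 + 0\right)\right) = 831 \left(-455 + 3\right) = 831 \left(-452\right) = -375612$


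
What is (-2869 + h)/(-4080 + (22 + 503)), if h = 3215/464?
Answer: 442667/549840 ≈ 0.80508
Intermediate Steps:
h = 3215/464 (h = 3215*(1/464) = 3215/464 ≈ 6.9289)
(-2869 + h)/(-4080 + (22 + 503)) = (-2869 + 3215/464)/(-4080 + (22 + 503)) = -1328001/(464*(-4080 + 525)) = -1328001/464/(-3555) = -1328001/464*(-1/3555) = 442667/549840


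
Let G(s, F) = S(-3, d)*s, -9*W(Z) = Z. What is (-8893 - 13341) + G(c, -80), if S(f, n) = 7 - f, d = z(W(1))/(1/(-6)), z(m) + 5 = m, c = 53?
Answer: -21704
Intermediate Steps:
W(Z) = -Z/9
z(m) = -5 + m
d = 92/3 (d = (-5 - 1/9*1)/(1/(-6)) = (-5 - 1/9)/(-1/6) = -46/9*(-6) = 92/3 ≈ 30.667)
G(s, F) = 10*s (G(s, F) = (7 - 1*(-3))*s = (7 + 3)*s = 10*s)
(-8893 - 13341) + G(c, -80) = (-8893 - 13341) + 10*53 = -22234 + 530 = -21704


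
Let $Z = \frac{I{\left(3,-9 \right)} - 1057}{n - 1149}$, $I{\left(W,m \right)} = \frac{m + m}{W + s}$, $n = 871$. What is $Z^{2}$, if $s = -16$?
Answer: $\frac{188320729}{13060996} \approx 14.419$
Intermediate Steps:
$I{\left(W,m \right)} = \frac{2 m}{-16 + W}$ ($I{\left(W,m \right)} = \frac{m + m}{W - 16} = \frac{2 m}{-16 + W}$)
$Z = \frac{13723}{3614}$ ($Z = \frac{2 \left(-9\right) \frac{1}{-16 + 3} - 1057}{871 - 1149} = \frac{2 \left(-9\right) \frac{1}{-13} - 1057}{-278} = \left(2 \left(-9\right) \left(- \frac{1}{13}\right) - 1057\right) \left(- \frac{1}{278}\right) = \left(\frac{18}{13} - 1057\right) \left(- \frac{1}{278}\right) = \left(- \frac{13723}{13}\right) \left(- \frac{1}{278}\right) = \frac{13723}{3614} \approx 3.7972$)
$Z^{2} = \left(\frac{13723}{3614}\right)^{2} = \frac{188320729}{13060996}$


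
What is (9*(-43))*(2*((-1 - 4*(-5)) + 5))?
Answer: -18576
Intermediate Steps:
(9*(-43))*(2*((-1 - 4*(-5)) + 5)) = -774*((-1 + 20) + 5) = -774*(19 + 5) = -774*24 = -387*48 = -18576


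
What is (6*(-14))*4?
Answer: -336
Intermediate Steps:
(6*(-14))*4 = -84*4 = -336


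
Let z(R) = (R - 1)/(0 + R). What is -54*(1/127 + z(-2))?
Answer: -10341/127 ≈ -81.425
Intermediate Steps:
z(R) = (-1 + R)/R
-54*(1/127 + z(-2)) = -54*(1/127 + (-1 - 2)/(-2)) = -54*(1/127 - ½*(-3)) = -54*(1/127 + 3/2) = -54*383/254 = -10341/127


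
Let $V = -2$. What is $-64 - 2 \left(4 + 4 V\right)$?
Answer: $-56$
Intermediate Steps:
$-64 - 2 \left(4 + 4 V\right) = -64 - 2 \left(4 + 4 \left(-2\right)\right) = -64 - 2 \left(4 - 8\right) = -64 - -8 = -64 + 8 = -56$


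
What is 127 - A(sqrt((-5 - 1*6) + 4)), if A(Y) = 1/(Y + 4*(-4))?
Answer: 33417/263 + I*sqrt(7)/263 ≈ 127.06 + 0.01006*I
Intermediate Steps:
A(Y) = 1/(-16 + Y) (A(Y) = 1/(Y - 16) = 1/(-16 + Y))
127 - A(sqrt((-5 - 1*6) + 4)) = 127 - 1/(-16 + sqrt((-5 - 1*6) + 4)) = 127 - 1/(-16 + sqrt((-5 - 6) + 4)) = 127 - 1/(-16 + sqrt(-11 + 4)) = 127 - 1/(-16 + sqrt(-7)) = 127 - 1/(-16 + I*sqrt(7))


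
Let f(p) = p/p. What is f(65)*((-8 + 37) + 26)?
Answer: 55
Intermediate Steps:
f(p) = 1
f(65)*((-8 + 37) + 26) = 1*((-8 + 37) + 26) = 1*(29 + 26) = 1*55 = 55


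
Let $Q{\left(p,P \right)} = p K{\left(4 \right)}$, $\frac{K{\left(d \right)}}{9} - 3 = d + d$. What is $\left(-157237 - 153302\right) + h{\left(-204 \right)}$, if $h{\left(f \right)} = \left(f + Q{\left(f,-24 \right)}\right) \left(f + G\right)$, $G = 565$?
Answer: $-7674939$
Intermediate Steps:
$K{\left(d \right)} = 27 + 18 d$ ($K{\left(d \right)} = 27 + 9 \left(d + d\right) = 27 + 9 \cdot 2 d = 27 + 18 d$)
$Q{\left(p,P \right)} = 99 p$ ($Q{\left(p,P \right)} = p \left(27 + 18 \cdot 4\right) = p \left(27 + 72\right) = p 99 = 99 p$)
$h{\left(f \right)} = 100 f \left(565 + f\right)$ ($h{\left(f \right)} = \left(f + 99 f\right) \left(f + 565\right) = 100 f \left(565 + f\right)$)
$\left(-157237 - 153302\right) + h{\left(-204 \right)} = \left(-157237 - 153302\right) + 100 \left(-204\right) \left(565 - 204\right) = \left(-157237 - 153302\right) + 100 \left(-204\right) 361 = -310539 - 7364400 = -7674939$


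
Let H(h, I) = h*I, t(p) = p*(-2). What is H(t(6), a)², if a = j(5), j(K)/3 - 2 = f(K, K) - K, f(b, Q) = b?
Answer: 5184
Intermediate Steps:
t(p) = -2*p
j(K) = 6 (j(K) = 6 + 3*(K - K) = 6 + 3*0 = 6 + 0 = 6)
a = 6
H(h, I) = I*h
H(t(6), a)² = (6*(-2*6))² = (6*(-12))² = (-72)² = 5184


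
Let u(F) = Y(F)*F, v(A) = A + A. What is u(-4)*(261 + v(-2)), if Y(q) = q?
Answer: 4112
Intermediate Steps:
v(A) = 2*A
u(F) = F**2 (u(F) = F*F = F**2)
u(-4)*(261 + v(-2)) = (-4)**2*(261 + 2*(-2)) = 16*(261 - 4) = 16*257 = 4112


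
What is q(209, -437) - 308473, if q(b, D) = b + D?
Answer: -308701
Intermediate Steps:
q(b, D) = D + b
q(209, -437) - 308473 = (-437 + 209) - 308473 = -228 - 308473 = -308701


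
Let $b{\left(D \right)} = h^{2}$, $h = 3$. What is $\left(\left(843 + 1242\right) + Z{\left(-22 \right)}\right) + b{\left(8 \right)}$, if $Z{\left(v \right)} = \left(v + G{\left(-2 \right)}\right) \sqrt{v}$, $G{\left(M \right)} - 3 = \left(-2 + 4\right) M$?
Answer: $2094 - 23 i \sqrt{22} \approx 2094.0 - 107.88 i$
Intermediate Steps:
$G{\left(M \right)} = 3 + 2 M$ ($G{\left(M \right)} = 3 + \left(-2 + 4\right) M = 3 + 2 M$)
$b{\left(D \right)} = 9$ ($b{\left(D \right)} = 3^{2} = 9$)
$Z{\left(v \right)} = \sqrt{v} \left(-1 + v\right)$ ($Z{\left(v \right)} = \left(v + \left(3 + 2 \left(-2\right)\right)\right) \sqrt{v} = \left(v + \left(3 - 4\right)\right) \sqrt{v} = \left(v - 1\right) \sqrt{v} = \left(-1 + v\right) \sqrt{v} = \sqrt{v} \left(-1 + v\right)$)
$\left(\left(843 + 1242\right) + Z{\left(-22 \right)}\right) + b{\left(8 \right)} = \left(\left(843 + 1242\right) + \sqrt{-22} \left(-1 - 22\right)\right) + 9 = \left(2085 + i \sqrt{22} \left(-23\right)\right) + 9 = \left(2085 - 23 i \sqrt{22}\right) + 9 = 2094 - 23 i \sqrt{22}$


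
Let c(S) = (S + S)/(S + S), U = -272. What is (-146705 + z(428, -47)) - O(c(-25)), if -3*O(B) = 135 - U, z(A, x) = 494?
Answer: -438226/3 ≈ -1.4608e+5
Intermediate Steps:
c(S) = 1 (c(S) = (2*S)/((2*S)) = (2*S)*(1/(2*S)) = 1)
O(B) = -407/3 (O(B) = -(135 - 1*(-272))/3 = -(135 + 272)/3 = -⅓*407 = -407/3)
(-146705 + z(428, -47)) - O(c(-25)) = (-146705 + 494) - 1*(-407/3) = -146211 + 407/3 = -438226/3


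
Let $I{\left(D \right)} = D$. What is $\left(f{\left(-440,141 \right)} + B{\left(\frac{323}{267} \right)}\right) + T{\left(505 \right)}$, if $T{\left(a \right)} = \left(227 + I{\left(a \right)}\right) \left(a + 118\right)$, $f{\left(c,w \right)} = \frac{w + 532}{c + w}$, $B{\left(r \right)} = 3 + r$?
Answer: $\frac{36406878373}{79833} \approx 4.5604 \cdot 10^{5}$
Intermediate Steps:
$f{\left(c,w \right)} = \frac{532 + w}{c + w}$
$T{\left(a \right)} = \left(118 + a\right) \left(227 + a\right)$ ($T{\left(a \right)} = \left(227 + a\right) \left(a + 118\right) = \left(227 + a\right) \left(118 + a\right) = \left(118 + a\right) \left(227 + a\right)$)
$\left(f{\left(-440,141 \right)} + B{\left(\frac{323}{267} \right)}\right) + T{\left(505 \right)} = \left(\frac{532 + 141}{-440 + 141} + \left(3 + \frac{323}{267}\right)\right) + \left(26786 + 505^{2} + 345 \cdot 505\right) = \left(\frac{1}{-299} \cdot 673 + \left(3 + 323 \cdot \frac{1}{267}\right)\right) + \left(26786 + 255025 + 174225\right) = \left(\left(- \frac{1}{299}\right) 673 + \left(3 + \frac{323}{267}\right)\right) + 456036 = \left(- \frac{673}{299} + \frac{1124}{267}\right) + 456036 = \frac{156385}{79833} + 456036 = \frac{36406878373}{79833}$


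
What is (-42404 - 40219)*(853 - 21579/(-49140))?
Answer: -385004810153/5460 ≈ -7.0514e+7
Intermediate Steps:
(-42404 - 40219)*(853 - 21579/(-49140)) = -82623*(853 - 21579*(-1/49140)) = -82623*(853 + 7193/16380) = -82623*13979333/16380 = -385004810153/5460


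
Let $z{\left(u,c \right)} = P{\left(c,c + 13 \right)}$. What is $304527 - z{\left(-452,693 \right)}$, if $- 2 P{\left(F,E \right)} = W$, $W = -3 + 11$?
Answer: $304531$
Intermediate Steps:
$W = 8$
$P{\left(F,E \right)} = -4$ ($P{\left(F,E \right)} = \left(- \frac{1}{2}\right) 8 = -4$)
$z{\left(u,c \right)} = -4$
$304527 - z{\left(-452,693 \right)} = 304527 - -4 = 304527 + 4 = 304531$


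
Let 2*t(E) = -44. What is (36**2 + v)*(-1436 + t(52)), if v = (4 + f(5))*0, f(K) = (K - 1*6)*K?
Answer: -1889568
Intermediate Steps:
f(K) = K*(-6 + K) (f(K) = (K - 6)*K = (-6 + K)*K = K*(-6 + K))
t(E) = -22 (t(E) = (1/2)*(-44) = -22)
v = 0 (v = (4 + 5*(-6 + 5))*0 = (4 + 5*(-1))*0 = (4 - 5)*0 = -1*0 = 0)
(36**2 + v)*(-1436 + t(52)) = (36**2 + 0)*(-1436 - 22) = (1296 + 0)*(-1458) = 1296*(-1458) = -1889568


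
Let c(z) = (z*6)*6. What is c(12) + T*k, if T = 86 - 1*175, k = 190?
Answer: -16478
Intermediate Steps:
T = -89 (T = 86 - 175 = -89)
c(z) = 36*z (c(z) = (6*z)*6 = 36*z)
c(12) + T*k = 36*12 - 89*190 = 432 - 16910 = -16478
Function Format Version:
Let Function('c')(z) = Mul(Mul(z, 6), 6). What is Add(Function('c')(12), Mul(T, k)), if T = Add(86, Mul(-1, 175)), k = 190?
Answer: -16478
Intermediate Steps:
T = -89 (T = Add(86, -175) = -89)
Function('c')(z) = Mul(36, z) (Function('c')(z) = Mul(Mul(6, z), 6) = Mul(36, z))
Add(Function('c')(12), Mul(T, k)) = Add(Mul(36, 12), Mul(-89, 190)) = Add(432, -16910) = -16478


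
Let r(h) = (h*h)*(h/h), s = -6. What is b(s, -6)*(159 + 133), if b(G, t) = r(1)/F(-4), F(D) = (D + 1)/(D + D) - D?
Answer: 2336/35 ≈ 66.743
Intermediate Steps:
r(h) = h² (r(h) = h²*1 = h²)
F(D) = -D + (1 + D)/(2*D) (F(D) = (1 + D)/((2*D)) - D = (1 + D)*(1/(2*D)) - D = (1 + D)/(2*D) - D = -D + (1 + D)/(2*D))
b(G, t) = 8/35 (b(G, t) = 1²/(½ + (½)/(-4) - 1*(-4)) = 1/(½ + (½)*(-¼) + 4) = 1/(½ - ⅛ + 4) = 1/(35/8) = 1*(8/35) = 8/35)
b(s, -6)*(159 + 133) = 8*(159 + 133)/35 = (8/35)*292 = 2336/35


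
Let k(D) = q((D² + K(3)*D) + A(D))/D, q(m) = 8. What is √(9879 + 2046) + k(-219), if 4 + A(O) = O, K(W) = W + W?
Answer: -8/219 + 15*√53 ≈ 109.17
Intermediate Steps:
K(W) = 2*W
A(O) = -4 + O
k(D) = 8/D
√(9879 + 2046) + k(-219) = √(9879 + 2046) + 8/(-219) = √11925 + 8*(-1/219) = 15*√53 - 8/219 = -8/219 + 15*√53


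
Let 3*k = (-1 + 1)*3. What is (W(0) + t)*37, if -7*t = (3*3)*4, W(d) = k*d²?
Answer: -1332/7 ≈ -190.29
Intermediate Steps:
k = 0 (k = ((-1 + 1)*3)/3 = (0*3)/3 = (⅓)*0 = 0)
W(d) = 0 (W(d) = 0*d² = 0)
t = -36/7 (t = -3*3*4/7 = -9*4/7 = -⅐*36 = -36/7 ≈ -5.1429)
(W(0) + t)*37 = (0 - 36/7)*37 = -36/7*37 = -1332/7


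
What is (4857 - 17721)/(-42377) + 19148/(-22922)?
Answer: -258283094/485682797 ≈ -0.53179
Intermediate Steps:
(4857 - 17721)/(-42377) + 19148/(-22922) = -12864*(-1/42377) + 19148*(-1/22922) = 12864/42377 - 9574/11461 = -258283094/485682797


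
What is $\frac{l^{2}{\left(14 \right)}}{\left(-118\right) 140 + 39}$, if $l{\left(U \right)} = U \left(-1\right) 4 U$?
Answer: $- \frac{614656}{16481} \approx -37.295$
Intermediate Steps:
$l{\left(U \right)} = - 4 U^{2}$ ($l{\left(U \right)} = - U 4 U = - 4 U^{2}$)
$\frac{l^{2}{\left(14 \right)}}{\left(-118\right) 140 + 39} = \frac{\left(- 4 \cdot 14^{2}\right)^{2}}{\left(-118\right) 140 + 39} = \frac{\left(\left(-4\right) 196\right)^{2}}{-16520 + 39} = \frac{\left(-784\right)^{2}}{-16481} = 614656 \left(- \frac{1}{16481}\right) = - \frac{614656}{16481}$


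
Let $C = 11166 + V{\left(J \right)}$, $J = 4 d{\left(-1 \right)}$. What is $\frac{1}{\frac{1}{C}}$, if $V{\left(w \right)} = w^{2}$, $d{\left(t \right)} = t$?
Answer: $11182$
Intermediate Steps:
$J = -4$ ($J = 4 \left(-1\right) = -4$)
$C = 11182$ ($C = 11166 + \left(-4\right)^{2} = 11166 + 16 = 11182$)
$\frac{1}{\frac{1}{C}} = \frac{1}{\frac{1}{11182}} = 11182$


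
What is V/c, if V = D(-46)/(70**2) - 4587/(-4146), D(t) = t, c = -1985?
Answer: -928566/1680252875 ≈ -0.00055263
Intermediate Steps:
V = 928566/846475 (V = -46/(70**2) - 4587/(-4146) = -46/4900 - 4587*(-1/4146) = -46*1/4900 + 1529/1382 = -23/2450 + 1529/1382 = 928566/846475 ≈ 1.0970)
V/c = (928566/846475)/(-1985) = (928566/846475)*(-1/1985) = -928566/1680252875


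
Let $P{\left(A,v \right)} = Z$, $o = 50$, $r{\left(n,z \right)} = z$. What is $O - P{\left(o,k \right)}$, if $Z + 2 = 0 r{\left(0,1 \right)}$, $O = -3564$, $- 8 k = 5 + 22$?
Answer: $-3562$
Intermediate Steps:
$k = - \frac{27}{8}$ ($k = - \frac{5 + 22}{8} = \left(- \frac{1}{8}\right) 27 = - \frac{27}{8} \approx -3.375$)
$Z = -2$ ($Z = -2 + 0 \cdot 1 = -2 + 0 = -2$)
$P{\left(A,v \right)} = -2$
$O - P{\left(o,k \right)} = -3564 - -2 = -3564 + 2 = -3562$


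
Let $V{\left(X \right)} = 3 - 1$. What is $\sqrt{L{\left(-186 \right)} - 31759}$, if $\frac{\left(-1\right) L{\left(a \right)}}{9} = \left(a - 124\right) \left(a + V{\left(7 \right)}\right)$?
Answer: $i \sqrt{545119} \approx 738.32 i$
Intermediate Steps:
$V{\left(X \right)} = 2$ ($V{\left(X \right)} = 3 - 1 = 2$)
$L{\left(a \right)} = - 9 \left(-124 + a\right) \left(2 + a\right)$ ($L{\left(a \right)} = - 9 \left(a - 124\right) \left(a + 2\right) = - 9 \left(-124 + a\right) \left(2 + a\right)$)
$\sqrt{L{\left(-186 \right)} - 31759} = \sqrt{\left(2232 - 9 \left(-186\right)^{2} + 1098 \left(-186\right)\right) - 31759} = \sqrt{\left(2232 - 311364 - 204228\right) - 31759} = \sqrt{-513360 - 31759} = \sqrt{-545119} = i \sqrt{545119}$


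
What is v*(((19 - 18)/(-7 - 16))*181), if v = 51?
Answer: -9231/23 ≈ -401.35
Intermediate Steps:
v*(((19 - 18)/(-7 - 16))*181) = 51*(((19 - 18)/(-7 - 16))*181) = 51*((1/(-23))*181) = 51*((1*(-1/23))*181) = 51*(-1/23*181) = 51*(-181/23) = -9231/23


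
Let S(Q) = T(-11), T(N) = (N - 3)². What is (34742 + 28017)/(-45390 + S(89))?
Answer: -62759/45194 ≈ -1.3887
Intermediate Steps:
T(N) = (-3 + N)²
S(Q) = 196 (S(Q) = (-3 - 11)² = (-14)² = 196)
(34742 + 28017)/(-45390 + S(89)) = (34742 + 28017)/(-45390 + 196) = 62759/(-45194) = 62759*(-1/45194) = -62759/45194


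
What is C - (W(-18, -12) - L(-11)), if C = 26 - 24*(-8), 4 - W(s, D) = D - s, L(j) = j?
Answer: 209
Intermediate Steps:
W(s, D) = 4 + s - D (W(s, D) = 4 - (D - s) = 4 + (s - D) = 4 + s - D)
C = 218 (C = 26 + 192 = 218)
C - (W(-18, -12) - L(-11)) = 218 - ((4 - 18 - 1*(-12)) - 1*(-11)) = 218 - ((4 - 18 + 12) + 11) = 218 - (-2 + 11) = 218 - 1*9 = 218 - 9 = 209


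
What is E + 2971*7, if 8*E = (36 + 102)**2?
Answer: 46355/2 ≈ 23178.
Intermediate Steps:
E = 4761/2 (E = (36 + 102)**2/8 = (1/8)*138**2 = (1/8)*19044 = 4761/2 ≈ 2380.5)
E + 2971*7 = 4761/2 + 2971*7 = 4761/2 + 20797 = 46355/2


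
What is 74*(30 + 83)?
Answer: 8362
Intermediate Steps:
74*(30 + 83) = 74*113 = 8362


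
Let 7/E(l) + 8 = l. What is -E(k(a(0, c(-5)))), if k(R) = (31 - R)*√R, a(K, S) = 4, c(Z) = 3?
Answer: -7/46 ≈ -0.15217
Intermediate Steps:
k(R) = √R*(31 - R)
E(l) = 7/(-8 + l)
-E(k(a(0, c(-5)))) = -7/(-8 + √4*(31 - 1*4)) = -7/(-8 + 2*(31 - 4)) = -7/(-8 + 2*27) = -7/(-8 + 54) = -7/46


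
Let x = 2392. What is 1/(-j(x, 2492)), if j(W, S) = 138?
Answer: -1/138 ≈ -0.0072464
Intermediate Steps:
1/(-j(x, 2492)) = 1/(-1*138) = 1/(-138) = -1/138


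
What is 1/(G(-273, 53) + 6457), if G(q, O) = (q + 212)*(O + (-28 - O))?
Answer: 1/8165 ≈ 0.00012247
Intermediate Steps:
G(q, O) = -5936 - 28*q (G(q, O) = (212 + q)*(-28) = -5936 - 28*q)
1/(G(-273, 53) + 6457) = 1/((-5936 - 28*(-273)) + 6457) = 1/((-5936 + 7644) + 6457) = 1/(1708 + 6457) = 1/8165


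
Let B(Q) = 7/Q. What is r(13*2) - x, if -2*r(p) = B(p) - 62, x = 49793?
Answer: -2587631/52 ≈ -49762.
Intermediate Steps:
r(p) = 31 - 7/(2*p) (r(p) = -(7/p - 62)/2 = -(-62 + 7/p)/2 = 31 - 7/(2*p))
r(13*2) - x = (31 - 7/(2*(13*2))) - 1*49793 = (31 - 7/2/26) - 49793 = (31 - 7/2*1/26) - 49793 = (31 - 7/52) - 49793 = 1605/52 - 49793 = -2587631/52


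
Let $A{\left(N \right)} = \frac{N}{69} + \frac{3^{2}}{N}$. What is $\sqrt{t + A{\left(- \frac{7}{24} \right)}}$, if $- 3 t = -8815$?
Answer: $\frac{\sqrt{10852499630}}{1932} \approx 53.921$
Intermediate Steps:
$A{\left(N \right)} = \frac{9}{N} + \frac{N}{69}$ ($A{\left(N \right)} = N \frac{1}{69} + \frac{9}{N} = \frac{N}{69} + \frac{9}{N} = \frac{9}{N} + \frac{N}{69}$)
$t = \frac{8815}{3}$ ($t = \left(- \frac{1}{3}\right) \left(-8815\right) = \frac{8815}{3} \approx 2938.3$)
$\sqrt{t + A{\left(- \frac{7}{24} \right)}} = \sqrt{\frac{8815}{3} + \left(\frac{9}{\left(-7\right) \frac{1}{24}} + \frac{\left(-7\right) \frac{1}{24}}{69}\right)} = \sqrt{\frac{8815}{3} + \left(\frac{9}{- \frac{7}{24}} + \frac{1}{69} \left(- \frac{7}{24}\right)\right)} = \sqrt{\frac{8815}{3} + \left(9 \left(- \frac{24}{7}\right) - \frac{7}{1656}\right)} = \sqrt{\frac{8815}{3} - \frac{357745}{11592}} = \sqrt{\frac{33703415}{11592}} = \frac{\sqrt{10852499630}}{1932}$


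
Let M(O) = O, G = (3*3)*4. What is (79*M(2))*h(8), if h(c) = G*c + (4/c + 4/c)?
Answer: 45662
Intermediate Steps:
G = 36 (G = 9*4 = 36)
h(c) = 8/c + 36*c (h(c) = 36*c + (4/c + 4/c) = 36*c + 8/c = 8/c + 36*c)
(79*M(2))*h(8) = (79*2)*(8/8 + 36*8) = 158*(8*(⅛) + 288) = 158*(1 + 288) = 158*289 = 45662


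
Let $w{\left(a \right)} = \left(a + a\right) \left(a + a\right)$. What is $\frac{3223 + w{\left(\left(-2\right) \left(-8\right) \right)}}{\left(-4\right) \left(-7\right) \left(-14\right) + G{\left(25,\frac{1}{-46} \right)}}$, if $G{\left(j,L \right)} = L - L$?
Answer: $- \frac{4247}{392} \approx -10.834$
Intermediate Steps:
$G{\left(j,L \right)} = 0$
$w{\left(a \right)} = 4 a^{2}$ ($w{\left(a \right)} = 2 a 2 a = 4 a^{2}$)
$\frac{3223 + w{\left(\left(-2\right) \left(-8\right) \right)}}{\left(-4\right) \left(-7\right) \left(-14\right) + G{\left(25,\frac{1}{-46} \right)}} = \frac{3223 + 4 \left(\left(-2\right) \left(-8\right)\right)^{2}}{\left(-4\right) \left(-7\right) \left(-14\right) + 0} = \frac{3223 + 4 \cdot 16^{2}}{28 \left(-14\right) + 0} = \frac{3223 + 4 \cdot 256}{-392 + 0} = \frac{3223 + 1024}{-392} = 4247 \left(- \frac{1}{392}\right) = - \frac{4247}{392}$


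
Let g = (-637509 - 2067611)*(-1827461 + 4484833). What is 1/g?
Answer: -1/7188510144640 ≈ -1.3911e-13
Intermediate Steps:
g = -7188510144640 (g = -2705120*2657372 = -7188510144640)
1/g = 1/(-7188510144640) = -1/7188510144640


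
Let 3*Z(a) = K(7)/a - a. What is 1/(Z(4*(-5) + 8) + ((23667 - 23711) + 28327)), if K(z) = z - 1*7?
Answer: 1/28287 ≈ 3.5352e-5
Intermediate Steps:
K(z) = -7 + z (K(z) = z - 7 = -7 + z)
Z(a) = -a/3 (Z(a) = ((-7 + 7)/a - a)/3 = (0/a - a)/3 = (0 - a)/3 = (-a)/3 = -a/3)
1/(Z(4*(-5) + 8) + ((23667 - 23711) + 28327)) = 1/(-(4*(-5) + 8)/3 + ((23667 - 23711) + 28327)) = 1/(-(-20 + 8)/3 + (-44 + 28327)) = 1/(-1/3*(-12) + 28283) = 1/(4 + 28283) = 1/28287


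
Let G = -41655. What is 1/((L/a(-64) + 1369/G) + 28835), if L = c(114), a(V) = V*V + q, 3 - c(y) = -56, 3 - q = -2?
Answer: 18980795/547310873089 ≈ 3.4680e-5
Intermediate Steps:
q = 5 (q = 3 - 1*(-2) = 3 + 2 = 5)
c(y) = 59 (c(y) = 3 - 1*(-56) = 3 + 56 = 59)
a(V) = 5 + V² (a(V) = V*V + 5 = V² + 5 = 5 + V²)
L = 59
1/((L/a(-64) + 1369/G) + 28835) = 1/((59/(5 + (-64)²) + 1369/(-41655)) + 28835) = 1/((59/(5 + 4096) + 1369*(-1/41655)) + 28835) = 1/((59/4101 - 1369/41655) + 28835) = 1/(-350736/18980795 + 28835) = 1/(547310873089/18980795) = 18980795/547310873089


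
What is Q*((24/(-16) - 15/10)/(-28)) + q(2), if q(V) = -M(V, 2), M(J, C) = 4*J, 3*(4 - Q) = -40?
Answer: -43/7 ≈ -6.1429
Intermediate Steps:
Q = 52/3 (Q = 4 - 1/3*(-40) = 4 + 40/3 = 52/3 ≈ 17.333)
q(V) = -4*V
Q*((24/(-16) - 15/10)/(-28)) + q(2) = 52*((24/(-16) - 15/10)/(-28))/3 - 4*2 = 52*((24*(-1/16) - 15*1/10)*(-1/28))/3 - 8 = 52*((-3/2 - 3/2)*(-1/28))/3 - 8 = 52*(-3*(-1/28))/3 - 8 = (52/3)*(3/28) - 8 = 13/7 - 8 = -43/7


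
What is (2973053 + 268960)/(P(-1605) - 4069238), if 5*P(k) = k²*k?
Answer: -3242013/830973263 ≈ -0.0039015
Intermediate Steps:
P(k) = k³/5 (P(k) = (k²*k)/5 = k³/5)
(2973053 + 268960)/(P(-1605) - 4069238) = (2973053 + 268960)/((⅕)*(-1605)³ - 4069238) = 3242013/((⅕)*(-4134520125) - 4069238) = 3242013/(-826904025 - 4069238) = 3242013/(-830973263) = 3242013*(-1/830973263) = -3242013/830973263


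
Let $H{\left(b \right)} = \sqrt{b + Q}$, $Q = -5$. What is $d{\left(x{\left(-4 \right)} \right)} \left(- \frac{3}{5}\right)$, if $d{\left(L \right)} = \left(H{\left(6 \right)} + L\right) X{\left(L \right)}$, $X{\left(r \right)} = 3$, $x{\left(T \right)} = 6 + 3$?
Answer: $-18$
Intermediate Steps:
$x{\left(T \right)} = 9$
$H{\left(b \right)} = \sqrt{-5 + b}$ ($H{\left(b \right)} = \sqrt{b - 5} = \sqrt{-5 + b}$)
$d{\left(L \right)} = 3 + 3 L$ ($d{\left(L \right)} = \left(\sqrt{-5 + 6} + L\right) 3 = \left(\sqrt{1} + L\right) 3 = \left(1 + L\right) 3 = 3 + 3 L$)
$d{\left(x{\left(-4 \right)} \right)} \left(- \frac{3}{5}\right) = \left(3 + 3 \cdot 9\right) \left(- \frac{3}{5}\right) = \left(3 + 27\right) \left(\left(-3\right) \frac{1}{5}\right) = 30 \left(- \frac{3}{5}\right) = -18$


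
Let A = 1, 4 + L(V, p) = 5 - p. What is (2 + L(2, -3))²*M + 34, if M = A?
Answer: 70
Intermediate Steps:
L(V, p) = 1 - p (L(V, p) = -4 + (5 - p) = 1 - p)
M = 1
(2 + L(2, -3))²*M + 34 = (2 + (1 - 1*(-3)))²*1 + 34 = (2 + (1 + 3))²*1 + 34 = (2 + 4)²*1 + 34 = 6²*1 + 34 = 36*1 + 34 = 36 + 34 = 70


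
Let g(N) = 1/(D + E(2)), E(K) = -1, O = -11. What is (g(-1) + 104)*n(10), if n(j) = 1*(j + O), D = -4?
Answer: -519/5 ≈ -103.80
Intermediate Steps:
g(N) = -⅕ (g(N) = 1/(-4 - 1) = 1/(-5) = -⅕)
n(j) = -11 + j (n(j) = 1*(j - 11) = 1*(-11 + j) = -11 + j)
(g(-1) + 104)*n(10) = (-⅕ + 104)*(-11 + 10) = (519/5)*(-1) = -519/5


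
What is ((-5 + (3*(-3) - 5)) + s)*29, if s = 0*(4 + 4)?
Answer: -551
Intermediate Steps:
s = 0 (s = 0*8 = 0)
((-5 + (3*(-3) - 5)) + s)*29 = ((-5 + (3*(-3) - 5)) + 0)*29 = ((-5 + (-9 - 5)) + 0)*29 = ((-5 - 14) + 0)*29 = (-19 + 0)*29 = -19*29 = -551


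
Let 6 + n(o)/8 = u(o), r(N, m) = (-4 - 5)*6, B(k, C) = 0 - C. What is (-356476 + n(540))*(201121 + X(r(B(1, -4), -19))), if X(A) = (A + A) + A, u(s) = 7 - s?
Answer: -72503595692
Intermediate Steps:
B(k, C) = -C
r(N, m) = -54 (r(N, m) = -9*6 = -54)
X(A) = 3*A (X(A) = 2*A + A = 3*A)
n(o) = 8 - 8*o (n(o) = -48 + 8*(7 - o) = -48 + (56 - 8*o) = 8 - 8*o)
(-356476 + n(540))*(201121 + X(r(B(1, -4), -19))) = (-356476 + (8 - 8*540))*(201121 + 3*(-54)) = (-356476 + (8 - 4320))*(201121 - 162) = (-356476 - 4312)*200959 = -360788*200959 = -72503595692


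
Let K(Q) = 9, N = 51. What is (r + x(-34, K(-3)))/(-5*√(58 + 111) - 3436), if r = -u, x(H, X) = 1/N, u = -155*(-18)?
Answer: 142289/178551 ≈ 0.79691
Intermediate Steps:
u = 2790
x(H, X) = 1/51
r = -2790 (r = -1*2790 = -2790)
(r + x(-34, K(-3)))/(-5*√(58 + 111) - 3436) = (-2790 + 1/51)/(-5*√(58 + 111) - 3436) = -142289/(51*(-5*√169 - 3436)) = -142289/(51*(-5*13 - 3436)) = -142289/(51*(-65 - 3436)) = -142289/51/(-3501) = -142289/51*(-1/3501) = 142289/178551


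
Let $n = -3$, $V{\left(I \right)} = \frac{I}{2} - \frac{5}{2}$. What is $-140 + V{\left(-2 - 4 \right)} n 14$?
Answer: $91$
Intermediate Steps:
$V{\left(I \right)} = - \frac{5}{2} + \frac{I}{2}$ ($V{\left(I \right)} = I \frac{1}{2} - \frac{5}{2} = \frac{I}{2} - \frac{5}{2} = - \frac{5}{2} + \frac{I}{2}$)
$-140 + V{\left(-2 - 4 \right)} n 14 = -140 + \left(- \frac{5}{2} + \frac{-2 - 4}{2}\right) \left(\left(-3\right) 14\right) = -140 + \left(- \frac{5}{2} + \frac{-2 - 4}{2}\right) \left(-42\right) = -140 + \left(- \frac{5}{2} + \frac{1}{2} \left(-6\right)\right) \left(-42\right) = -140 + \left(- \frac{5}{2} - 3\right) \left(-42\right) = -140 - -231 = -140 + 231 = 91$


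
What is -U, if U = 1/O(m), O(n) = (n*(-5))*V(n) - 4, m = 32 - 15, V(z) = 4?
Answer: 1/344 ≈ 0.0029070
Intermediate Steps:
m = 17
O(n) = -4 - 20*n (O(n) = (n*(-5))*4 - 4 = -5*n*4 - 4 = -20*n - 4 = -4 - 20*n)
U = -1/344 (U = 1/(-4 - 20*17) = 1/(-4 - 340) = 1/(-344) = -1/344 ≈ -0.0029070)
-U = -1*(-1/344) = 1/344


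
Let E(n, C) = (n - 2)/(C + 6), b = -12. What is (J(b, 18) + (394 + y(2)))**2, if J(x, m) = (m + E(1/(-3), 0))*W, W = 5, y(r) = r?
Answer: 75916369/324 ≈ 2.3431e+5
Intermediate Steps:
E(n, C) = (-2 + n)/(6 + C)
J(x, m) = -35/18 + 5*m (J(x, m) = (m + (-2 + 1/(-3))/(6 + 0))*5 = (m + (-2 - 1/3)/6)*5 = (m + (1/6)*(-7/3))*5 = (m - 7/18)*5 = (-7/18 + m)*5 = -35/18 + 5*m)
(J(b, 18) + (394 + y(2)))**2 = ((-35/18 + 5*18) + (394 + 2))**2 = ((-35/18 + 90) + 396)**2 = (1585/18 + 396)**2 = (8713/18)**2 = 75916369/324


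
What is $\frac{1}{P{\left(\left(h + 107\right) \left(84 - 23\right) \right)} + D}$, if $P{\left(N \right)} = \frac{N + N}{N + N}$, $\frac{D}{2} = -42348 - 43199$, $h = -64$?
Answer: $- \frac{1}{171093} \approx -5.8448 \cdot 10^{-6}$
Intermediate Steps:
$D = -171094$ ($D = 2 \left(-42348 - 43199\right) = 2 \left(-85547\right) = -171094$)
$P{\left(N \right)} = 1$ ($P{\left(N \right)} = \frac{2 N}{2 N} = 2 N \frac{1}{2 N} = 1$)
$\frac{1}{P{\left(\left(h + 107\right) \left(84 - 23\right) \right)} + D} = \frac{1}{1 - 171094} = \frac{1}{-171093} = - \frac{1}{171093}$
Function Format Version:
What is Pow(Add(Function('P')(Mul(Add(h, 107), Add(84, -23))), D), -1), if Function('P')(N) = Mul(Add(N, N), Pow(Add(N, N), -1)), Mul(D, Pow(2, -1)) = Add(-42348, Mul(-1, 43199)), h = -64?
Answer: Rational(-1, 171093) ≈ -5.8448e-6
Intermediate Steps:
D = -171094 (D = Mul(2, Add(-42348, Mul(-1, 43199))) = Mul(2, Add(-42348, -43199)) = Mul(2, -85547) = -171094)
Function('P')(N) = 1 (Function('P')(N) = Mul(Mul(2, N), Pow(Mul(2, N), -1)) = Mul(Mul(2, N), Mul(Rational(1, 2), Pow(N, -1))) = 1)
Pow(Add(Function('P')(Mul(Add(h, 107), Add(84, -23))), D), -1) = Pow(Add(1, -171094), -1) = Pow(-171093, -1) = Rational(-1, 171093)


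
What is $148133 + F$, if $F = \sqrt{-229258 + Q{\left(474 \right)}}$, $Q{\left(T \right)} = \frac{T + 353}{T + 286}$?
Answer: $148133 + \frac{i \sqrt{33104698070}}{380} \approx 1.4813 \cdot 10^{5} + 478.81 i$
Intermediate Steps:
$Q{\left(T \right)} = \frac{353 + T}{286 + T}$
$F = \frac{i \sqrt{33104698070}}{380}$ ($F = \sqrt{-229258 + \frac{353 + 474}{286 + 474}} = \sqrt{-229258 + \frac{1}{760} \cdot 827} = \sqrt{-229258 + \frac{827}{760}} = \sqrt{- \frac{174235253}{760}} = \frac{i \sqrt{33104698070}}{380} \approx 478.81 i$)
$148133 + F = 148133 + \frac{i \sqrt{33104698070}}{380}$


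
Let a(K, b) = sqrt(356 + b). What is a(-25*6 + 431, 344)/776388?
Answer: 5*sqrt(7)/388194 ≈ 3.4078e-5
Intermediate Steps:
a(-25*6 + 431, 344)/776388 = sqrt(356 + 344)/776388 = sqrt(700)*(1/776388) = (10*sqrt(7))*(1/776388) = 5*sqrt(7)/388194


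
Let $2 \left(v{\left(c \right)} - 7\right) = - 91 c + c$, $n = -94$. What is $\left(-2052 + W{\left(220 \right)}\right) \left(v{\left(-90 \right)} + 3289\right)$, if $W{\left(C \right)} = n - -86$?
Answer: $-15132760$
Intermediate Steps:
$W{\left(C \right)} = -8$ ($W{\left(C \right)} = -94 - -86 = -94 + 86 = -8$)
$v{\left(c \right)} = 7 - 45 c$ ($v{\left(c \right)} = 7 + \frac{- 91 c + c}{2} = 7 + \frac{\left(-90\right) c}{2} = 7 - 45 c$)
$\left(-2052 + W{\left(220 \right)}\right) \left(v{\left(-90 \right)} + 3289\right) = \left(-2052 - 8\right) \left(\left(7 - -4050\right) + 3289\right) = - 2060 \left(\left(7 + 4050\right) + 3289\right) = - 2060 \left(4057 + 3289\right) = \left(-2060\right) 7346 = -15132760$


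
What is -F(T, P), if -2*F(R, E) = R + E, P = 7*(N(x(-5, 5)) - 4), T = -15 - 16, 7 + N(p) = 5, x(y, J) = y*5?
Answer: -73/2 ≈ -36.500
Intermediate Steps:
x(y, J) = 5*y
N(p) = -2 (N(p) = -7 + 5 = -2)
T = -31
P = -42 (P = 7*(-2 - 4) = 7*(-6) = -42)
F(R, E) = -E/2 - R/2 (F(R, E) = -(R + E)/2 = -(E + R)/2 = -E/2 - R/2)
-F(T, P) = -(-½*(-42) - ½*(-31)) = -(21 + 31/2) = -1*73/2 = -73/2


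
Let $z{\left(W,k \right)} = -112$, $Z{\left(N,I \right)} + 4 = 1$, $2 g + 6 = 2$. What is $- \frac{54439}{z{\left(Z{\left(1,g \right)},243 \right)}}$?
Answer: $\frac{7777}{16} \approx 486.06$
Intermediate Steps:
$g = -2$ ($g = -3 + \frac{1}{2} \cdot 2 = -3 + 1 = -2$)
$Z{\left(N,I \right)} = -3$ ($Z{\left(N,I \right)} = -4 + 1 = -3$)
$- \frac{54439}{z{\left(Z{\left(1,g \right)},243 \right)}} = - \frac{54439}{-112} = \left(-54439\right) \left(- \frac{1}{112}\right) = \frac{7777}{16}$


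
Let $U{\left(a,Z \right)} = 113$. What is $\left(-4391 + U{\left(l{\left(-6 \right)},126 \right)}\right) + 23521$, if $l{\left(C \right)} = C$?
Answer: $19243$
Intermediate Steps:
$\left(-4391 + U{\left(l{\left(-6 \right)},126 \right)}\right) + 23521 = \left(-4391 + 113\right) + 23521 = -4278 + 23521 = 19243$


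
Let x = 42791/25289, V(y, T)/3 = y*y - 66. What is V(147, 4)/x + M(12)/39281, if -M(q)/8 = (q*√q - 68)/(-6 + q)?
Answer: 192602938560535/5042619813 - 32*√3/39281 ≈ 38195.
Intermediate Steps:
V(y, T) = -198 + 3*y² (V(y, T) = 3*(y*y - 66) = 3*(y² - 66) = 3*(-66 + y²) = -198 + 3*y²)
M(q) = -8*(-68 + q^(3/2))/(-6 + q) (M(q) = -8*(q*√q - 68)/(-6 + q) = -8*(q^(3/2) - 68)/(-6 + q) = -8*(-68 + q^(3/2))/(-6 + q))
x = 42791/25289 (x = 42791*(1/25289) = 42791/25289 ≈ 1.6921)
V(147, 4)/x + M(12)/39281 = (-198 + 3*147²)/(42791/25289) + (8*(68 - 12^(3/2))/(-6 + 12))/39281 = (-198 + 3*21609)*(25289/42791) + (8*(68 - 24*√3)/6)*(1/39281) = (-198 + 64827)*(25289/42791) + (8*(⅙)*(68 - 24*√3))*(1/39281) = 64629*(25289/42791) + (272/3 - 32*√3)*(1/39281) = 1634402781/42791 + (272/117843 - 32*√3/39281) = 192602938560535/5042619813 - 32*√3/39281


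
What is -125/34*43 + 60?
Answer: -3335/34 ≈ -98.088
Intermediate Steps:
-125/34*43 + 60 = -5375/34 + 60 = -3335/34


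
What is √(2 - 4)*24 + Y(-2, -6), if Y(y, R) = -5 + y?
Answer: -7 + 24*I*√2 ≈ -7.0 + 33.941*I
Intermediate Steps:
√(2 - 4)*24 + Y(-2, -6) = √(2 - 4)*24 + (-5 - 2) = √(-2)*24 - 7 = (I*√2)*24 - 7 = 24*I*√2 - 7 = -7 + 24*I*√2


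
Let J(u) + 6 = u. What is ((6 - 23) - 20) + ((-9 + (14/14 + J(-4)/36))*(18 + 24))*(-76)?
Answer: 79157/3 ≈ 26386.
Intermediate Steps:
J(u) = -6 + u
((6 - 23) - 20) + ((-9 + (14/14 + J(-4)/36))*(18 + 24))*(-76) = ((6 - 23) - 20) + ((-9 + (14/14 + (-6 - 4)/36))*(18 + 24))*(-76) = (-17 - 20) + ((-9 + (14*(1/14) - 10*1/36))*42)*(-76) = -37 + ((-9 + (1 - 5/18))*42)*(-76) = -37 + ((-9 + 13/18)*42)*(-76) = -37 - 149/18*42*(-76) = -37 - 1043/3*(-76) = -37 + 79268/3 = 79157/3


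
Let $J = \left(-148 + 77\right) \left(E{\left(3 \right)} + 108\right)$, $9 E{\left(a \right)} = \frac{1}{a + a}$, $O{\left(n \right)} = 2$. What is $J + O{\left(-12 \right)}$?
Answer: $- \frac{414035}{54} \approx -7667.3$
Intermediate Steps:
$E{\left(a \right)} = \frac{1}{18 a}$ ($E{\left(a \right)} = \frac{1}{9 \left(a + a\right)} = \frac{1}{9 \cdot 2 a} = \frac{\frac{1}{2} \frac{1}{a}}{9} = \frac{1}{18 a}$)
$J = - \frac{414143}{54}$ ($J = \left(-148 + 77\right) \left(\frac{1}{18 \cdot 3} + 108\right) = - 71 \left(\frac{1}{18} \cdot \frac{1}{3} + 108\right) = - 71 \left(\frac{1}{54} + 108\right) = \left(-71\right) \frac{5833}{54} = - \frac{414143}{54} \approx -7669.3$)
$J + O{\left(-12 \right)} = - \frac{414143}{54} + 2 = - \frac{414035}{54}$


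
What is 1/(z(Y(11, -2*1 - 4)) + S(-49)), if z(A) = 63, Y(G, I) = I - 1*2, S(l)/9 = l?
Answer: -1/378 ≈ -0.0026455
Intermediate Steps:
S(l) = 9*l
Y(G, I) = -2 + I (Y(G, I) = I - 2 = -2 + I)
1/(z(Y(11, -2*1 - 4)) + S(-49)) = 1/(63 + 9*(-49)) = 1/(63 - 441) = 1/(-378) = -1/378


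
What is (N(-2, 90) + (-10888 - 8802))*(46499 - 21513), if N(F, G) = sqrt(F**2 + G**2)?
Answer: -491974340 + 49972*sqrt(2026) ≈ -4.8972e+8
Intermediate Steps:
(N(-2, 90) + (-10888 - 8802))*(46499 - 21513) = (sqrt((-2)**2 + 90**2) + (-10888 - 8802))*(46499 - 21513) = (sqrt(4 + 8100) - 19690)*24986 = (sqrt(8104) - 19690)*24986 = (2*sqrt(2026) - 19690)*24986 = (-19690 + 2*sqrt(2026))*24986 = -491974340 + 49972*sqrt(2026)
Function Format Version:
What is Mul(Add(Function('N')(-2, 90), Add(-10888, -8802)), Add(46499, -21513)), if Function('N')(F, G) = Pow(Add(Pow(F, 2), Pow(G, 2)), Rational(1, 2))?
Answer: Add(-491974340, Mul(49972, Pow(2026, Rational(1, 2)))) ≈ -4.8972e+8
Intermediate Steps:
Mul(Add(Function('N')(-2, 90), Add(-10888, -8802)), Add(46499, -21513)) = Mul(Add(Pow(Add(Pow(-2, 2), Pow(90, 2)), Rational(1, 2)), Add(-10888, -8802)), Add(46499, -21513)) = Mul(Add(Pow(Add(4, 8100), Rational(1, 2)), -19690), 24986) = Mul(Add(Pow(8104, Rational(1, 2)), -19690), 24986) = Mul(Add(Mul(2, Pow(2026, Rational(1, 2))), -19690), 24986) = Mul(Add(-19690, Mul(2, Pow(2026, Rational(1, 2)))), 24986) = Add(-491974340, Mul(49972, Pow(2026, Rational(1, 2))))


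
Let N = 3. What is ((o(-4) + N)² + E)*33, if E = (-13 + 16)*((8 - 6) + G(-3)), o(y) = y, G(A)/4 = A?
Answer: -957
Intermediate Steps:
G(A) = 4*A
E = -30 (E = (-13 + 16)*((8 - 6) + 4*(-3)) = 3*(2 - 12) = 3*(-10) = -30)
((o(-4) + N)² + E)*33 = ((-4 + 3)² - 30)*33 = ((-1)² - 30)*33 = (1 - 30)*33 = -29*33 = -957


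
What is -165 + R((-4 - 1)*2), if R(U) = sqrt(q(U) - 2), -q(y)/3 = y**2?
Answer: -165 + I*sqrt(302) ≈ -165.0 + 17.378*I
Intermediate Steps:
q(y) = -3*y**2
R(U) = sqrt(-2 - 3*U**2) (R(U) = sqrt(-3*U**2 - 2) = sqrt(-2 - 3*U**2))
-165 + R((-4 - 1)*2) = -165 + sqrt(-2 - 3*4*(-4 - 1)**2) = -165 + sqrt(-2 - 3*(-5*2)**2) = -165 + sqrt(-2 - 3*(-10)**2) = -165 + sqrt(-2 - 3*100) = -165 + sqrt(-2 - 300) = -165 + sqrt(-302) = -165 + I*sqrt(302)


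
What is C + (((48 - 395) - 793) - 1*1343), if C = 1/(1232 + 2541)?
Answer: -9368358/3773 ≈ -2483.0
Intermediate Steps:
C = 1/3773 ≈ 0.00026504
C + (((48 - 395) - 793) - 1*1343) = 1/3773 + (((48 - 395) - 793) - 1*1343) = 1/3773 + ((-347 - 793) - 1343) = 1/3773 + (-1140 - 1343) = 1/3773 - 2483 = -9368358/3773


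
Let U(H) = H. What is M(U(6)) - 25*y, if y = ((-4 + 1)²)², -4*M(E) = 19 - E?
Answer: -8113/4 ≈ -2028.3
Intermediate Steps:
M(E) = -19/4 + E/4 (M(E) = -(19 - E)/4 = -19/4 + E/4)
y = 81 (y = ((-3)²)² = 9² = 81)
M(U(6)) - 25*y = (-19/4 + (¼)*6) - 25*81 = (-19/4 + 3/2) - 2025 = -13/4 - 2025 = -8113/4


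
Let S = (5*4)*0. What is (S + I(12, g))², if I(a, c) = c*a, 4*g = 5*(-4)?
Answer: 3600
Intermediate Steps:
S = 0 (S = 20*0 = 0)
g = -5 (g = (5*(-4))/4 = (¼)*(-20) = -5)
I(a, c) = a*c
(S + I(12, g))² = (0 + 12*(-5))² = (0 - 60)² = (-60)² = 3600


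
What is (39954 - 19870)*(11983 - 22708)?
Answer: -215400900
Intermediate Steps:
(39954 - 19870)*(11983 - 22708) = 20084*(-10725) = -215400900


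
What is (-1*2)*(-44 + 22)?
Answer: 44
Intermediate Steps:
(-1*2)*(-44 + 22) = -2*(-22) = 44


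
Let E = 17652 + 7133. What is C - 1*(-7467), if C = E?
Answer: 32252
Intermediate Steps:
E = 24785
C = 24785
C - 1*(-7467) = 24785 - 1*(-7467) = 24785 + 7467 = 32252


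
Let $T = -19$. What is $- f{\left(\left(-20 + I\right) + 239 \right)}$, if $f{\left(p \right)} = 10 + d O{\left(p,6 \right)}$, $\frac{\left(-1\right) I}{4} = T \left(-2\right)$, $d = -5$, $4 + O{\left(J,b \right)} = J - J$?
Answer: $-30$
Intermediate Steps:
$O{\left(J,b \right)} = -4$ ($O{\left(J,b \right)} = -4 + \left(J - J\right) = -4 + 0 = -4$)
$I = -152$ ($I = - 4 \left(\left(-19\right) \left(-2\right)\right) = \left(-4\right) 38 = -152$)
$f{\left(p \right)} = 30$ ($f{\left(p \right)} = 10 - -20 = 10 + 20 = 30$)
$- f{\left(\left(-20 + I\right) + 239 \right)} = \left(-1\right) 30 = -30$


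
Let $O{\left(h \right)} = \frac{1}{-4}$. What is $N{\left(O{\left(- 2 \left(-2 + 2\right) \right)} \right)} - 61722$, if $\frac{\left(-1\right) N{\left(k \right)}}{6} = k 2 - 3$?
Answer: $-61701$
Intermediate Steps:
$O{\left(h \right)} = - \frac{1}{4}$
$N{\left(k \right)} = 18 - 12 k$ ($N{\left(k \right)} = - 6 \left(k 2 - 3\right) = - 6 \left(2 k - 3\right) = - 6 \left(-3 + 2 k\right) = 18 - 12 k$)
$N{\left(O{\left(- 2 \left(-2 + 2\right) \right)} \right)} - 61722 = \left(18 - -3\right) - 61722 = \left(18 + 3\right) - 61722 = 21 - 61722 = -61701$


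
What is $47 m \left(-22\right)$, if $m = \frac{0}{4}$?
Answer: $0$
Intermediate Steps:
$m = 0$ ($m = 0 \cdot \frac{1}{4} = 0$)
$47 m \left(-22\right) = 47 \cdot 0 \left(-22\right) = 0 \left(-22\right) = 0$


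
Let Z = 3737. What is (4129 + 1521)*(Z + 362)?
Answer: 23159350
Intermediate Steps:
(4129 + 1521)*(Z + 362) = (4129 + 1521)*(3737 + 362) = 5650*4099 = 23159350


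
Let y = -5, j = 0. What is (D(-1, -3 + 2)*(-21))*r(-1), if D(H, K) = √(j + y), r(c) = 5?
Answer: -105*I*√5 ≈ -234.79*I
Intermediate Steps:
D(H, K) = I*√5 (D(H, K) = √(0 - 5) = √(-5) = I*√5)
(D(-1, -3 + 2)*(-21))*r(-1) = ((I*√5)*(-21))*5 = -21*I*√5*5 = -105*I*√5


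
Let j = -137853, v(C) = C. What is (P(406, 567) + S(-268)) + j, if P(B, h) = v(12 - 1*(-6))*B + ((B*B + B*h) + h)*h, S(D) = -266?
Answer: 224177224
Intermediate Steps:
P(B, h) = 18*B + h*(h + B**2 + B*h) (P(B, h) = (12 - 1*(-6))*B + ((B*B + B*h) + h)*h = (12 + 6)*B + ((B**2 + B*h) + h)*h = 18*B + (h + B**2 + B*h)*h = 18*B + h*(h + B**2 + B*h))
(P(406, 567) + S(-268)) + j = ((567**2 + 18*406 + 406*567**2 + 567*406**2) - 266) - 137853 = ((321489 + 7308 + 406*321489 + 567*164836) - 266) - 137853 = ((321489 + 7308 + 130524534 + 93462012) - 266) - 137853 = (224315343 - 266) - 137853 = 224315077 - 137853 = 224177224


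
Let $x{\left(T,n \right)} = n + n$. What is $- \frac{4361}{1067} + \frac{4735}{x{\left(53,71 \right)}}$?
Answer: $\frac{4432983}{151514} \approx 29.258$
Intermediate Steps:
$x{\left(T,n \right)} = 2 n$
$- \frac{4361}{1067} + \frac{4735}{x{\left(53,71 \right)}} = - \frac{4361}{1067} + \frac{4735}{2 \cdot 71} = \left(-4361\right) \frac{1}{1067} + \frac{4735}{142} = - \frac{4361}{1067} + 4735 \cdot \frac{1}{142} = - \frac{4361}{1067} + \frac{4735}{142} = \frac{4432983}{151514}$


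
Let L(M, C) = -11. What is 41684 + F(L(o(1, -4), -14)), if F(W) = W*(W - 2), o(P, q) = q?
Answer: 41827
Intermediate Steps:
F(W) = W*(-2 + W)
41684 + F(L(o(1, -4), -14)) = 41684 - 11*(-2 - 11) = 41684 - 11*(-13) = 41684 + 143 = 41827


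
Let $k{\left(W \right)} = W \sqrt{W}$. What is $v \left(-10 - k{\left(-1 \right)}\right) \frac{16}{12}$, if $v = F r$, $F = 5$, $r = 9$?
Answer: $-600 + 60 i \approx -600.0 + 60.0 i$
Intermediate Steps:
$k{\left(W \right)} = W^{\frac{3}{2}}$
$v = 45$ ($v = 5 \cdot 9 = 45$)
$v \left(-10 - k{\left(-1 \right)}\right) \frac{16}{12} = 45 \left(-10 - \left(-1\right)^{\frac{3}{2}}\right) \frac{16}{12} = 45 \left(-10 - - i\right) 16 \cdot \frac{1}{12} = 45 \left(-10 + i\right) \frac{4}{3} = \left(-450 + 45 i\right) \frac{4}{3} = -600 + 60 i$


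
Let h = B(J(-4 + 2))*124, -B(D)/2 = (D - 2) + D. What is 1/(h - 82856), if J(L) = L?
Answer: -1/81368 ≈ -1.2290e-5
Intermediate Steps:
B(D) = 4 - 4*D (B(D) = -2*((D - 2) + D) = -2*((-2 + D) + D) = -2*(-2 + 2*D) = 4 - 4*D)
h = 1488 (h = (4 - 4*(-4 + 2))*124 = (4 - 4*(-2))*124 = (4 + 8)*124 = 12*124 = 1488)
1/(h - 82856) = 1/(1488 - 82856) = 1/(-81368) = -1/81368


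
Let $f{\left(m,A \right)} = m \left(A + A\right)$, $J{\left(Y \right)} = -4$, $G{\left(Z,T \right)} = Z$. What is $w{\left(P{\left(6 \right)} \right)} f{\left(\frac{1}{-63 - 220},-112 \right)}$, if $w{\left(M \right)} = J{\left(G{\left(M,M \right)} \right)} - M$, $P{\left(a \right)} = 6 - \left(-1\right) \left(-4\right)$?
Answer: $- \frac{1344}{283} \approx -4.7491$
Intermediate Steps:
$f{\left(m,A \right)} = 2 A m$ ($f{\left(m,A \right)} = m 2 A = 2 A m$)
$P{\left(a \right)} = 2$ ($P{\left(a \right)} = 6 - 4 = 2$)
$w{\left(M \right)} = -4 - M$
$w{\left(P{\left(6 \right)} \right)} f{\left(\frac{1}{-63 - 220},-112 \right)} = \left(-4 - 2\right) 2 \left(-112\right) \frac{1}{-63 - 220} = \left(-4 - 2\right) 2 \left(-112\right) \frac{1}{-283} = - 6 \cdot 2 \left(-112\right) \left(- \frac{1}{283}\right) = \left(-6\right) \frac{224}{283} = - \frac{1344}{283}$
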